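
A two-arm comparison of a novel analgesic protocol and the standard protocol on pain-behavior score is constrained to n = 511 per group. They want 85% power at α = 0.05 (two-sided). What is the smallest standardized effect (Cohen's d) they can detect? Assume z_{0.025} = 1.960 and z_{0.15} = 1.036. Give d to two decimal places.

d_min ≈ 0.19

For two independent groups of n = 511 each: d_min = (z_{α/2} + z_β)·√(2/n).
z-sum = 1.960 + 1.036 = 2.996.
d_min = 2.996 × √(2/511) = 2.996 × 0.0626 = 0.187.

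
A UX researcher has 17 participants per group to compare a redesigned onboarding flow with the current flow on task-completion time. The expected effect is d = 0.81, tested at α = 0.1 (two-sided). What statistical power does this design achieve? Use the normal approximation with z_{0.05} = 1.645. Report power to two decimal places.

power ≈ 0.76

For two equal groups, power = Φ(d·√(n/2) − z_{α/2}).
d·√(n/2) = 0.81 × √(17/2) = 0.81 × 2.915 = 2.362.
z_β = 2.362 − 1.645 = 0.717.
Power = Φ(0.717) = 0.763.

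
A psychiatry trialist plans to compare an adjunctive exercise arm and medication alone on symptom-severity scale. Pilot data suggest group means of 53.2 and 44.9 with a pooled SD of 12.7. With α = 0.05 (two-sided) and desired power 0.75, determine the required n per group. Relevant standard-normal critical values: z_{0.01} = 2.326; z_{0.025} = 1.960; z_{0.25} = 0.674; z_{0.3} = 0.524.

Cohen's d = |M₁ − M₂| / SD_pooled = |53.2 − 44.9| / 12.7 = 8.3 / 12.7 = 0.654.
For two independent groups with equal n: n = 2·((z_{α/2} + z_β) / d)².
z_{α/2} + z_β = 1.960 + 0.674 = 2.634.
n = 2 × (2.634 / 0.654)² = 2 × 4.028² = 2 × 16.22 = 32.4.
Round up to the next whole participant.

n = 33 per group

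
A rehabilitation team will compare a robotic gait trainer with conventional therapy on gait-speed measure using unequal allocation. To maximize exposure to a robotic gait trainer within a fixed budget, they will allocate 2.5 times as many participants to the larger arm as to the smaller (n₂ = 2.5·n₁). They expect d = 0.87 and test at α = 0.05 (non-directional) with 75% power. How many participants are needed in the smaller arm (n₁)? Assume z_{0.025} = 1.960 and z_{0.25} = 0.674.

With allocation ratio k = n₂/n₁ = 2.5, Var(x̄₁−x̄₂) = σ²(1/n₁ + 1/(k·n₁)) = σ²·(k+1)/(k·n₁).
So n₁ = (1 + 1/k)·((z_{α/2} + z_β)/d)² = 1.400 × (2.634/0.87)².
n₁ = 1.400 × 9.17 = 12.8.
Round up: n₁ = 13, giving n₂ = ⌈2.5 × 13⌉ = ⌈32.5⌉ = 33.

n₁ = 13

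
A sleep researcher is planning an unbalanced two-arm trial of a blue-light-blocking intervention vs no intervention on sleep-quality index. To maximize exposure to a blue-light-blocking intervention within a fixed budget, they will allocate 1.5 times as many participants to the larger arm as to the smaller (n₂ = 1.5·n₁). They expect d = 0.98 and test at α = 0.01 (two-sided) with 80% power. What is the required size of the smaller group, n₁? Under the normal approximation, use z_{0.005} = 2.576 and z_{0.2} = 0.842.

With allocation ratio k = n₂/n₁ = 1.5, Var(x̄₁−x̄₂) = σ²(1/n₁ + 1/(k·n₁)) = σ²·(k+1)/(k·n₁).
So n₁ = (1 + 1/k)·((z_{α/2} + z_β)/d)² = 1.667 × (3.418/0.98)².
n₁ = 1.667 × 12.16 = 20.3.
Round up: n₁ = 21, giving n₂ = ⌈1.5 × 21⌉ = ⌈31.5⌉ = 32.

n₁ = 21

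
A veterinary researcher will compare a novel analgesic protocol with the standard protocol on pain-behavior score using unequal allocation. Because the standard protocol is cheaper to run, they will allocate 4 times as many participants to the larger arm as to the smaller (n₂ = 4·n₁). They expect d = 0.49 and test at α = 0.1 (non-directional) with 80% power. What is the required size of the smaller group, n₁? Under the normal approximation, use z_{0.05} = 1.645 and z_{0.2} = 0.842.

With allocation ratio k = n₂/n₁ = 4, Var(x̄₁−x̄₂) = σ²(1/n₁ + 1/(k·n₁)) = σ²·(k+1)/(k·n₁).
So n₁ = (1 + 1/k)·((z_{α/2} + z_β)/d)² = 1.250 × (2.487/0.49)².
n₁ = 1.250 × 25.76 = 32.2.
Round up: n₁ = 33, giving n₂ = 4 × 33 = 132.

n₁ = 33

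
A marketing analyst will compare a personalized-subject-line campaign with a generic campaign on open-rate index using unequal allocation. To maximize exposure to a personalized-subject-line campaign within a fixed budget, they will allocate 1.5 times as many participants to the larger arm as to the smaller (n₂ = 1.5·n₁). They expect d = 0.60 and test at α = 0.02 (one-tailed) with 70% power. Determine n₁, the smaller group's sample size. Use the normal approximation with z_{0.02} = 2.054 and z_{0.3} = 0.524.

With allocation ratio k = n₂/n₁ = 1.5, Var(x̄₁−x̄₂) = σ²(1/n₁ + 1/(k·n₁)) = σ²·(k+1)/(k·n₁).
So n₁ = (1 + 1/k)·((z_{α} + z_β)/d)² = 1.667 × (2.578/0.60)².
n₁ = 1.667 × 18.46 = 30.8.
Round up: n₁ = 31, giving n₂ = ⌈1.5 × 31⌉ = ⌈46.5⌉ = 47.

n₁ = 31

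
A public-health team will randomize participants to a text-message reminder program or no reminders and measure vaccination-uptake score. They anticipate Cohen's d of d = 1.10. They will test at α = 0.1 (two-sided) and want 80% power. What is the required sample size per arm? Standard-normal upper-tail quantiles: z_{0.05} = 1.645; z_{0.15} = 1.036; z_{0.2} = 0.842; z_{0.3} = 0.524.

n = 11 per group

For two independent groups with equal n: n = 2·((z_{α/2} + z_β) / d)².
z_{α/2} + z_β = 1.645 + 0.842 = 2.487.
n = 2 × (2.487 / 1.10)² = 2 × 2.261² = 2 × 5.11 = 10.2.
Round up to the next whole participant.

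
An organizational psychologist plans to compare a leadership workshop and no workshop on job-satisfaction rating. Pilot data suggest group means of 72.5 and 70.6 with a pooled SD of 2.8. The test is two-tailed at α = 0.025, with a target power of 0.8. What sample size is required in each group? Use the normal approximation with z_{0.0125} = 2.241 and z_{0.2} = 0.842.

n = 42 per group

Cohen's d = |M₁ − M₂| / SD_pooled = |72.5 − 70.6| / 2.8 = 1.9 / 2.8 = 0.679.
For two independent groups with equal n: n = 2·((z_{α/2} + z_β) / d)².
z_{α/2} + z_β = 2.241 + 0.842 = 3.083.
n = 2 × (3.083 / 0.679)² = 2 × 4.541² = 2 × 20.62 = 41.2.
Round up to the next whole participant.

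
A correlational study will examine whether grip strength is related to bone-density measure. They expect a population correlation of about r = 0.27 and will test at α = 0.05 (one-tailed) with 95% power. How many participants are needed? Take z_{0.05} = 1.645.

Fisher's z: C = ½·ln((1+r)/(1−r)) = ½·ln(1.7397) = 0.2769.
n = ((z_{α} + z_β)/C)² + 3.
(1.645 + 1.645) / 0.2769 = 3.290 / 0.2769 = 11.882.
n = 11.882² + 3 = 141.17 + 3 = 144.2.
Round up.

n = 145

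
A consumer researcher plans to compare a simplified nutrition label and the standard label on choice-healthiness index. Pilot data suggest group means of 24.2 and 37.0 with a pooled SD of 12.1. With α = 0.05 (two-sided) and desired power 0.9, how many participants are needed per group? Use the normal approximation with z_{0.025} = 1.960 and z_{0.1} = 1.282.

Cohen's d = |M₁ − M₂| / SD_pooled = |24.2 − 37.0| / 12.1 = 12.8 / 12.1 = 1.058.
For two independent groups with equal n: n = 2·((z_{α/2} + z_β) / d)².
z_{α/2} + z_β = 1.960 + 1.282 = 3.242.
n = 2 × (3.242 / 1.058)² = 2 × 3.064² = 2 × 9.39 = 18.8.
Round up to the next whole participant.

n = 19 per group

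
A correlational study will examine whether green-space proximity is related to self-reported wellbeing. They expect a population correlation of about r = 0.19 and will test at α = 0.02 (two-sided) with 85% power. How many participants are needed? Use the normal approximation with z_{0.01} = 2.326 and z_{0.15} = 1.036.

n = 309

Fisher's z: C = ½·ln((1+r)/(1−r)) = ½·ln(1.4691) = 0.1923.
n = ((z_{α/2} + z_β)/C)² + 3.
(2.326 + 1.036) / 0.1923 = 3.362 / 0.1923 = 17.483.
n = 17.483² + 3 = 305.66 + 3 = 308.7.
Round up.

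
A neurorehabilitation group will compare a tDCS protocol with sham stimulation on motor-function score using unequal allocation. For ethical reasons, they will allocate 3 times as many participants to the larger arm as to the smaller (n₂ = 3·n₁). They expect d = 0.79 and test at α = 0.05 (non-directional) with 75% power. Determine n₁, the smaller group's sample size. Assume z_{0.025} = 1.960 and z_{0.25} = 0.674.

n₁ = 15

With allocation ratio k = n₂/n₁ = 3, Var(x̄₁−x̄₂) = σ²(1/n₁ + 1/(k·n₁)) = σ²·(k+1)/(k·n₁).
So n₁ = (1 + 1/k)·((z_{α/2} + z_β)/d)² = 1.333 × (2.634/0.79)².
n₁ = 1.333 × 11.12 = 14.8.
Round up: n₁ = 15, giving n₂ = 3 × 15 = 45.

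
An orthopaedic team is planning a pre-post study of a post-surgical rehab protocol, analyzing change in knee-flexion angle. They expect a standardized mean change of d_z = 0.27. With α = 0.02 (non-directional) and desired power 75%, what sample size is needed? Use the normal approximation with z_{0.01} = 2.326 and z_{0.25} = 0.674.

For a paired (one-sample on differences) test: n = ((z_{α/2} + z_β) / d)².
z_{α/2} + z_β = 2.326 + 0.674 = 3.000.
n = (3.000 / 0.27)² = 11.111² = 123.46.
Round up.

n = 124 pairs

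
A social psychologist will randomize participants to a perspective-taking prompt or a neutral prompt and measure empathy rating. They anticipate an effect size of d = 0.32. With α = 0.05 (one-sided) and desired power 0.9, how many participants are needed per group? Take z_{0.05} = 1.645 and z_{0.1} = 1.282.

For two independent groups with equal n: n = 2·((z_{α} + z_β) / d)².
z_{α} + z_β = 1.645 + 1.282 = 2.927.
n = 2 × (2.927 / 0.32)² = 2 × 9.147² = 2 × 83.67 = 167.3.
Round up to the next whole participant.

n = 168 per group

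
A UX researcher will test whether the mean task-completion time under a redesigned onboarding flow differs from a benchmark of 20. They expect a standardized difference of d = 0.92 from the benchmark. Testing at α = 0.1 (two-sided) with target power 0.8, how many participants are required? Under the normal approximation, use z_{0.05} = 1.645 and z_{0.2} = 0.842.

n = 8

For a one-sample test: n = ((z_{α/2} + z_β) / d)².
z_{α/2} + z_β = 1.645 + 0.842 = 2.487.
n = (2.487 / 0.92)² = 2.703² = 7.31.
Round up.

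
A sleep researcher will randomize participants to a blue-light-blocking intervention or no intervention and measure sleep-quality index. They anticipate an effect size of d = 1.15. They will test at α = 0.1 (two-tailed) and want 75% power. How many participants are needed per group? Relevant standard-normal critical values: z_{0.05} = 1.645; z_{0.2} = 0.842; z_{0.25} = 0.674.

For two independent groups with equal n: n = 2·((z_{α/2} + z_β) / d)².
z_{α/2} + z_β = 1.645 + 0.674 = 2.319.
n = 2 × (2.319 / 1.15)² = 2 × 2.017² = 2 × 4.07 = 8.1.
Round up to the next whole participant.

n = 9 per group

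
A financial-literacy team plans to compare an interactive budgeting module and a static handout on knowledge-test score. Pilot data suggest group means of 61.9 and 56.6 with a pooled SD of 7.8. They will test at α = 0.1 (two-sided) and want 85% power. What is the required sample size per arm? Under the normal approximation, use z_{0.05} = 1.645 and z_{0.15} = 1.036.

Cohen's d = |M₁ − M₂| / SD_pooled = |61.9 − 56.6| / 7.8 = 5.3 / 7.8 = 0.679.
For two independent groups with equal n: n = 2·((z_{α/2} + z_β) / d)².
z_{α/2} + z_β = 1.645 + 1.036 = 2.681.
n = 2 × (2.681 / 0.679)² = 2 × 3.948² = 2 × 15.59 = 31.2.
Round up to the next whole participant.

n = 32 per group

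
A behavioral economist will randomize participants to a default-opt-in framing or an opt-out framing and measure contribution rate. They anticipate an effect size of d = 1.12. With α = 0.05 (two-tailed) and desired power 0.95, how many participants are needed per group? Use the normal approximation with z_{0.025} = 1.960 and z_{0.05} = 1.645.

n = 21 per group

For two independent groups with equal n: n = 2·((z_{α/2} + z_β) / d)².
z_{α/2} + z_β = 1.960 + 1.645 = 3.605.
n = 2 × (3.605 / 1.12)² = 2 × 3.219² = 2 × 10.36 = 20.7.
Round up to the next whole participant.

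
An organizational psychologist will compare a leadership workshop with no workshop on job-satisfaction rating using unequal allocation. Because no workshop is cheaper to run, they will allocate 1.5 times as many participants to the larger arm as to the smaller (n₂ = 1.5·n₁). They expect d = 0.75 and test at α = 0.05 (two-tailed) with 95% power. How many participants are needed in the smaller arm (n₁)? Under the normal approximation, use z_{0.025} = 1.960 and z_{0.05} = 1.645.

With allocation ratio k = n₂/n₁ = 1.5, Var(x̄₁−x̄₂) = σ²(1/n₁ + 1/(k·n₁)) = σ²·(k+1)/(k·n₁).
So n₁ = (1 + 1/k)·((z_{α/2} + z_β)/d)² = 1.667 × (3.605/0.75)².
n₁ = 1.667 × 23.10 = 38.5.
Round up: n₁ = 39, giving n₂ = ⌈1.5 × 39⌉ = ⌈58.5⌉ = 59.

n₁ = 39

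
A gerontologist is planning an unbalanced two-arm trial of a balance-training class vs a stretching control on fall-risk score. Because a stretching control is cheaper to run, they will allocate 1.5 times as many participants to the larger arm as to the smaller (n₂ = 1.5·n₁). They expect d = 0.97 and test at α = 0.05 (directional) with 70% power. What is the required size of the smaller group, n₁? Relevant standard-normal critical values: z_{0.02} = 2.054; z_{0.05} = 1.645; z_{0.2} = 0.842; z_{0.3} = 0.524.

n₁ = 9

With allocation ratio k = n₂/n₁ = 1.5, Var(x̄₁−x̄₂) = σ²(1/n₁ + 1/(k·n₁)) = σ²·(k+1)/(k·n₁).
So n₁ = (1 + 1/k)·((z_{α} + z_β)/d)² = 1.667 × (2.169/0.97)².
n₁ = 1.667 × 5.00 = 8.3.
Round up: n₁ = 9, giving n₂ = ⌈1.5 × 9⌉ = ⌈13.5⌉ = 14.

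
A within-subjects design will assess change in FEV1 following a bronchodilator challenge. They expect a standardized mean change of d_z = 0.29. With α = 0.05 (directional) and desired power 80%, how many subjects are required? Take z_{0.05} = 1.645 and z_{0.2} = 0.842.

n = 74 pairs

For a paired (one-sample on differences) test: n = ((z_{α} + z_β) / d)².
z_{α} + z_β = 1.645 + 0.842 = 2.487.
n = (2.487 / 0.29)² = 8.576² = 73.55.
Round up.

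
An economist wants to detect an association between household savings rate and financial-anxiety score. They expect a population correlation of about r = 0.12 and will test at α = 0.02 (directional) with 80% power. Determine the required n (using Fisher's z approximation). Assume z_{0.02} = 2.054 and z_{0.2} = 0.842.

n = 580

Fisher's z: C = ½·ln((1+r)/(1−r)) = ½·ln(1.2727) = 0.1206.
n = ((z_{α} + z_β)/C)² + 3.
(2.054 + 0.842) / 0.1206 = 2.896 / 0.1206 = 24.013.
n = 24.013² + 3 = 576.64 + 3 = 579.6.
Round up.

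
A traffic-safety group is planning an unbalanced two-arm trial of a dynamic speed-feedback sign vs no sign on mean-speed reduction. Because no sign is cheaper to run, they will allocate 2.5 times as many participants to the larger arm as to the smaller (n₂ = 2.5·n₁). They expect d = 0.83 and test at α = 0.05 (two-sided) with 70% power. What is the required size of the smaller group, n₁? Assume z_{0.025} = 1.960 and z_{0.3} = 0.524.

n₁ = 13

With allocation ratio k = n₂/n₁ = 2.5, Var(x̄₁−x̄₂) = σ²(1/n₁ + 1/(k·n₁)) = σ²·(k+1)/(k·n₁).
So n₁ = (1 + 1/k)·((z_{α/2} + z_β)/d)² = 1.400 × (2.484/0.83)².
n₁ = 1.400 × 8.96 = 12.5.
Round up: n₁ = 13, giving n₂ = ⌈2.5 × 13⌉ = ⌈32.5⌉ = 33.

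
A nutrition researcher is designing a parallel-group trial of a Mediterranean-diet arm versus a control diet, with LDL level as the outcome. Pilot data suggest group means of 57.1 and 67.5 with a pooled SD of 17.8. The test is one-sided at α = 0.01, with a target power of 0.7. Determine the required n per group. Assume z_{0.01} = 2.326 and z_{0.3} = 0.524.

Cohen's d = |M₁ − M₂| / SD_pooled = |57.1 − 67.5| / 17.8 = 10.4 / 17.8 = 0.584.
For two independent groups with equal n: n = 2·((z_{α} + z_β) / d)².
z_{α} + z_β = 2.326 + 0.524 = 2.850.
n = 2 × (2.850 / 0.584)² = 2 × 4.880² = 2 × 23.82 = 47.6.
Round up to the next whole participant.

n = 48 per group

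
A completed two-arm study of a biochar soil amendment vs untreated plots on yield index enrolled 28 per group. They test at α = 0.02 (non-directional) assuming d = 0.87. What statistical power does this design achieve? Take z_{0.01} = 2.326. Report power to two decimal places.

power ≈ 0.82

For two equal groups, power = Φ(d·√(n/2) − z_{α/2}).
d·√(n/2) = 0.87 × √(28/2) = 0.87 × 3.742 = 3.255.
z_β = 3.255 − 2.326 = 0.929.
Power = Φ(0.929) = 0.824.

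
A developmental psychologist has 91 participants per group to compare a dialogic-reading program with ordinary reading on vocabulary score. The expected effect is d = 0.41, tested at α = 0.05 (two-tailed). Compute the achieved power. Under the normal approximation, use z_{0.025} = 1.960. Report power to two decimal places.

power ≈ 0.79

For two equal groups, power = Φ(d·√(n/2) − z_{α/2}).
d·√(n/2) = 0.41 × √(91/2) = 0.41 × 6.745 = 2.766.
z_β = 2.766 − 1.960 = 0.806.
Power = Φ(0.806) = 0.790.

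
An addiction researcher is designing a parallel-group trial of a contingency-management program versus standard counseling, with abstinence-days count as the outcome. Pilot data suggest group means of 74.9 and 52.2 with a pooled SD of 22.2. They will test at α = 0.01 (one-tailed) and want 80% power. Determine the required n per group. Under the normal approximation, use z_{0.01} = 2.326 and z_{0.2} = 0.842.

n = 20 per group

Cohen's d = |M₁ − M₂| / SD_pooled = |74.9 − 52.2| / 22.2 = 22.7 / 22.2 = 1.023.
For two independent groups with equal n: n = 2·((z_{α} + z_β) / d)².
z_{α} + z_β = 2.326 + 0.842 = 3.168.
n = 2 × (3.168 / 1.023)² = 2 × 3.097² = 2 × 9.59 = 19.2.
Round up to the next whole participant.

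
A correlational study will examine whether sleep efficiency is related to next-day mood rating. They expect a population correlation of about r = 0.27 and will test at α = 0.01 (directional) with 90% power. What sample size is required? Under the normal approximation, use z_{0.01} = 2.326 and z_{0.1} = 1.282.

Fisher's z: C = ½·ln((1+r)/(1−r)) = ½·ln(1.7397) = 0.2769.
n = ((z_{α} + z_β)/C)² + 3.
(2.326 + 1.282) / 0.2769 = 3.608 / 0.2769 = 13.030.
n = 13.030² + 3 = 169.78 + 3 = 172.8.
Round up.

n = 173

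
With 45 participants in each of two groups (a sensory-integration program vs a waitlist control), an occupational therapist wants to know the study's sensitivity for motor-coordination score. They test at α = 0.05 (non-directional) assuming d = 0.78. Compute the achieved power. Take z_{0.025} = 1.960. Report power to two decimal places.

For two equal groups, power = Φ(d·√(n/2) − z_{α/2}).
d·√(n/2) = 0.78 × √(45/2) = 0.78 × 4.743 = 3.700.
z_β = 3.700 − 1.960 = 1.740.
Power = Φ(1.740) = 0.959.

power ≈ 0.96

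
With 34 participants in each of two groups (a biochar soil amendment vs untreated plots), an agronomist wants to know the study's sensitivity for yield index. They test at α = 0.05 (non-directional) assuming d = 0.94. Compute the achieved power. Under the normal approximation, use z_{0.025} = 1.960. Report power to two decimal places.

For two equal groups, power = Φ(d·√(n/2) − z_{α/2}).
d·√(n/2) = 0.94 × √(34/2) = 0.94 × 4.123 = 3.876.
z_β = 3.876 − 1.960 = 1.916.
Power = Φ(1.916) = 0.972.

power ≈ 0.97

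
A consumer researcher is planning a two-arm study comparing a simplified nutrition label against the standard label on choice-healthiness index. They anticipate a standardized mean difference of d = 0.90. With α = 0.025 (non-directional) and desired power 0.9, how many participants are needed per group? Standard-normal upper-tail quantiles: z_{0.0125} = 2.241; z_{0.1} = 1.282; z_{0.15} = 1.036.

For two independent groups with equal n: n = 2·((z_{α/2} + z_β) / d)².
z_{α/2} + z_β = 2.241 + 1.282 = 3.523.
n = 2 × (3.523 / 0.90)² = 2 × 3.914² = 2 × 15.32 = 30.6.
Round up to the next whole participant.

n = 31 per group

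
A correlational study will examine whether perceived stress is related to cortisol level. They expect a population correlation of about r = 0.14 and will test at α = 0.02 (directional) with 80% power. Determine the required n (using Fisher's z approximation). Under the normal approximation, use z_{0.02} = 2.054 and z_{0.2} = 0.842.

n = 426

Fisher's z: C = ½·ln((1+r)/(1−r)) = ½·ln(1.3256) = 0.1409.
n = ((z_{α} + z_β)/C)² + 3.
(2.054 + 0.842) / 0.1409 = 2.896 / 0.1409 = 20.554.
n = 20.554² + 3 = 422.45 + 3 = 425.4.
Round up.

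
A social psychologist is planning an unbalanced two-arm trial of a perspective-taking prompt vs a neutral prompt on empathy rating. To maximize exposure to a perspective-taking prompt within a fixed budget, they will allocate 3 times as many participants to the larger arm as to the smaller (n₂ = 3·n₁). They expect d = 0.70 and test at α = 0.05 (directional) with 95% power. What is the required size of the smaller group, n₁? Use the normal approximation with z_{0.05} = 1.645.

n₁ = 30

With allocation ratio k = n₂/n₁ = 3, Var(x̄₁−x̄₂) = σ²(1/n₁ + 1/(k·n₁)) = σ²·(k+1)/(k·n₁).
So n₁ = (1 + 1/k)·((z_{α} + z_β)/d)² = 1.333 × (3.290/0.70)².
n₁ = 1.333 × 22.09 = 29.5.
Round up: n₁ = 30, giving n₂ = 3 × 30 = 90.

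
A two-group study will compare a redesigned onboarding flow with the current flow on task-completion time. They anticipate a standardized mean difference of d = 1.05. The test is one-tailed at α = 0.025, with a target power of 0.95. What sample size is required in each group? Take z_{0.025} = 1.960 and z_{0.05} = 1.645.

n = 24 per group

For two independent groups with equal n: n = 2·((z_{α} + z_β) / d)².
z_{α} + z_β = 1.960 + 1.645 = 3.605.
n = 2 × (3.605 / 1.05)² = 2 × 3.433² = 2 × 11.79 = 23.6.
Round up to the next whole participant.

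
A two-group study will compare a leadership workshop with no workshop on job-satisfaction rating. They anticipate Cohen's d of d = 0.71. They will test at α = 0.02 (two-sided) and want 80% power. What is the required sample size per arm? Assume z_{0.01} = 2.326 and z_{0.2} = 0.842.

For two independent groups with equal n: n = 2·((z_{α/2} + z_β) / d)².
z_{α/2} + z_β = 2.326 + 0.842 = 3.168.
n = 2 × (3.168 / 0.71)² = 2 × 4.462² = 2 × 19.91 = 39.8.
Round up to the next whole participant.

n = 40 per group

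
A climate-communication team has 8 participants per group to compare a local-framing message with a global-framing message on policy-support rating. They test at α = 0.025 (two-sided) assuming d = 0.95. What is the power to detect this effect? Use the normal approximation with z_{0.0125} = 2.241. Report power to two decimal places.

For two equal groups, power = Φ(d·√(n/2) − z_{α/2}).
d·√(n/2) = 0.95 × √(8/2) = 0.95 × 2.000 = 1.900.
z_β = 1.900 − 2.241 = -0.341.
Power = Φ(-0.341) = 0.367.

power ≈ 0.37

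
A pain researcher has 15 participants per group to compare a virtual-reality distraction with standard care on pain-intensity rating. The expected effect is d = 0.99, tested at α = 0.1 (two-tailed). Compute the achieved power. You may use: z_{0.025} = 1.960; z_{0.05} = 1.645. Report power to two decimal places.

For two equal groups, power = Φ(d·√(n/2) − z_{α/2}).
d·√(n/2) = 0.99 × √(15/2) = 0.99 × 2.739 = 2.711.
z_β = 2.711 − 1.645 = 1.066.
Power = Φ(1.066) = 0.857.

power ≈ 0.86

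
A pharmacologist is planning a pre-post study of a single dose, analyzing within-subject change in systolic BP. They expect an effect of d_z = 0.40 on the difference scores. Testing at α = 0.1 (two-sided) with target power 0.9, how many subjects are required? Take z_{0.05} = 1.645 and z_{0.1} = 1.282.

For a paired (one-sample on differences) test: n = ((z_{α/2} + z_β) / d)².
z_{α/2} + z_β = 1.645 + 1.282 = 2.927.
n = (2.927 / 0.40)² = 7.317² = 53.55.
Round up.

n = 54 pairs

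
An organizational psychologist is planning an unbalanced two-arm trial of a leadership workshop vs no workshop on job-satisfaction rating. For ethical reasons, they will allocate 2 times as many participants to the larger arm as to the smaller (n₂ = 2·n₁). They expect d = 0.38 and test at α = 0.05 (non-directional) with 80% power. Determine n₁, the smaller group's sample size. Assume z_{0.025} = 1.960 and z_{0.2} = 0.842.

n₁ = 82

With allocation ratio k = n₂/n₁ = 2, Var(x̄₁−x̄₂) = σ²(1/n₁ + 1/(k·n₁)) = σ²·(k+1)/(k·n₁).
So n₁ = (1 + 1/k)·((z_{α/2} + z_β)/d)² = 1.500 × (2.802/0.38)².
n₁ = 1.500 × 54.37 = 81.6.
Round up: n₁ = 82, giving n₂ = 2 × 82 = 164.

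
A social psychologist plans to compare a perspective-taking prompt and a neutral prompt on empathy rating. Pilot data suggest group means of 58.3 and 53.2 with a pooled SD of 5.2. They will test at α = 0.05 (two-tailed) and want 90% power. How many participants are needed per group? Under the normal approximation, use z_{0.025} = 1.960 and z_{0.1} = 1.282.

Cohen's d = |M₁ − M₂| / SD_pooled = |58.3 − 53.2| / 5.2 = 5.1 / 5.2 = 0.981.
For two independent groups with equal n: n = 2·((z_{α/2} + z_β) / d)².
z_{α/2} + z_β = 1.960 + 1.282 = 3.242.
n = 2 × (3.242 / 0.981)² = 2 × 3.305² = 2 × 10.92 = 21.8.
Round up to the next whole participant.

n = 22 per group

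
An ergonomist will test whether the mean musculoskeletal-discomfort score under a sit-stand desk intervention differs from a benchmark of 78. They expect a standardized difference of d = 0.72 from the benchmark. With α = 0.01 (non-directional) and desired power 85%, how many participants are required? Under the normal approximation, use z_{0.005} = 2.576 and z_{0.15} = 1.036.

n = 26

For a one-sample test: n = ((z_{α/2} + z_β) / d)².
z_{α/2} + z_β = 2.576 + 1.036 = 3.612.
n = (3.612 / 0.72)² = 5.017² = 25.17.
Round up.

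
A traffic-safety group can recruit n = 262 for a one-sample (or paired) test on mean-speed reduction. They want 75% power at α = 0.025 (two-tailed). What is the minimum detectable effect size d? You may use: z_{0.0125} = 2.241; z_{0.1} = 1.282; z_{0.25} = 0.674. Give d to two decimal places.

d_min ≈ 0.18

For a single sample (or paired design) of n = 262: d_min = (z_{α/2} + z_β)/√n.
z-sum = 2.241 + 0.674 = 2.915.
d_min = 2.915 / √262 = 2.915 / 16.186 = 0.180.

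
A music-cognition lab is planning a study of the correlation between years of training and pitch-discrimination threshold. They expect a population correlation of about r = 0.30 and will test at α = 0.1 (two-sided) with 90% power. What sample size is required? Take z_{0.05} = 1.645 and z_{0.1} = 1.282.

Fisher's z: C = ½·ln((1+r)/(1−r)) = ½·ln(1.8571) = 0.3095.
n = ((z_{α/2} + z_β)/C)² + 3.
(1.645 + 1.282) / 0.3095 = 2.927 / 0.3095 = 9.457.
n = 9.457² + 3 = 89.44 + 3 = 92.4.
Round up.

n = 93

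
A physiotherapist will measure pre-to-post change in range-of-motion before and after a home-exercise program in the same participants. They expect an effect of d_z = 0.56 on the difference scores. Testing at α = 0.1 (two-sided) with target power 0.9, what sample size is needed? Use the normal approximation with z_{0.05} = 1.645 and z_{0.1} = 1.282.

n = 28 pairs

For a paired (one-sample on differences) test: n = ((z_{α/2} + z_β) / d)².
z_{α/2} + z_β = 1.645 + 1.282 = 2.927.
n = (2.927 / 0.56)² = 5.227² = 27.32.
Round up.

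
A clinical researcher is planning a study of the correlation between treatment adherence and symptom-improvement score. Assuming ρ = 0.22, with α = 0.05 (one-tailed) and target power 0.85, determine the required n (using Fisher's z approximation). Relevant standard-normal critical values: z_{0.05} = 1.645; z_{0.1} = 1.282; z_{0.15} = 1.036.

Fisher's z: C = ½·ln((1+r)/(1−r)) = ½·ln(1.5641) = 0.2237.
n = ((z_{α} + z_β)/C)² + 3.
(1.645 + 1.036) / 0.2237 = 2.681 / 0.2237 = 11.985.
n = 11.985² + 3 = 143.64 + 3 = 146.6.
Round up.

n = 147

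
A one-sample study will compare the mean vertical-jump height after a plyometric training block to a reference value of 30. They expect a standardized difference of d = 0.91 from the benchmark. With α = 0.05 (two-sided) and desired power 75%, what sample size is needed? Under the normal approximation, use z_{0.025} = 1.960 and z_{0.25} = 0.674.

For a one-sample test: n = ((z_{α/2} + z_β) / d)².
z_{α/2} + z_β = 1.960 + 0.674 = 2.634.
n = (2.634 / 0.91)² = 2.895² = 8.38.
Round up.

n = 9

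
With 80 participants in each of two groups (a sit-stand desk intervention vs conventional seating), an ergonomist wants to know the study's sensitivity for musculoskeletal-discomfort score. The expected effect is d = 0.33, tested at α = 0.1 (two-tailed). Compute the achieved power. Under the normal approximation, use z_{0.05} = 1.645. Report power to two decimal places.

For two equal groups, power = Φ(d·√(n/2) − z_{α/2}).
d·√(n/2) = 0.33 × √(80/2) = 0.33 × 6.325 = 2.087.
z_β = 2.087 − 1.645 = 0.442.
Power = Φ(0.442) = 0.671.

power ≈ 0.67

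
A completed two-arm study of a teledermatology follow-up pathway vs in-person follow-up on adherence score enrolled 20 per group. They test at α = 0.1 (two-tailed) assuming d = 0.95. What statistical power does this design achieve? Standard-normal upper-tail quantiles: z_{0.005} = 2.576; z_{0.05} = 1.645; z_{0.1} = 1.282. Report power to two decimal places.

power ≈ 0.91

For two equal groups, power = Φ(d·√(n/2) − z_{α/2}).
d·√(n/2) = 0.95 × √(20/2) = 0.95 × 3.162 = 3.004.
z_β = 3.004 − 1.645 = 1.359.
Power = Φ(1.359) = 0.913.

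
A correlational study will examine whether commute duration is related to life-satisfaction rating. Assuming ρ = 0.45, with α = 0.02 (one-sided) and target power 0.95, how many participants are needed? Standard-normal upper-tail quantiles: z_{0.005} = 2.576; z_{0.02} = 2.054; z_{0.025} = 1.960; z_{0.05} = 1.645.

Fisher's z: C = ½·ln((1+r)/(1−r)) = ½·ln(2.6364) = 0.4847.
n = ((z_{α} + z_β)/C)² + 3.
(2.054 + 1.645) / 0.4847 = 3.699 / 0.4847 = 7.632.
n = 7.632² + 3 = 58.24 + 3 = 61.2.
Round up.

n = 62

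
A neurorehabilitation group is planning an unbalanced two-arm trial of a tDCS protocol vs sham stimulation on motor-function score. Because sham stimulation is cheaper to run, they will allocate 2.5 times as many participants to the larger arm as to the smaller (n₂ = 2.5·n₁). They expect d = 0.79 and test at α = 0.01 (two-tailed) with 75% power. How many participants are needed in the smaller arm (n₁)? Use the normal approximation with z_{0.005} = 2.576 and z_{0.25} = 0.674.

n₁ = 24

With allocation ratio k = n₂/n₁ = 2.5, Var(x̄₁−x̄₂) = σ²(1/n₁ + 1/(k·n₁)) = σ²·(k+1)/(k·n₁).
So n₁ = (1 + 1/k)·((z_{α/2} + z_β)/d)² = 1.400 × (3.250/0.79)².
n₁ = 1.400 × 16.92 = 23.7.
Round up: n₁ = 24, giving n₂ = 2.5 × 24 = 60.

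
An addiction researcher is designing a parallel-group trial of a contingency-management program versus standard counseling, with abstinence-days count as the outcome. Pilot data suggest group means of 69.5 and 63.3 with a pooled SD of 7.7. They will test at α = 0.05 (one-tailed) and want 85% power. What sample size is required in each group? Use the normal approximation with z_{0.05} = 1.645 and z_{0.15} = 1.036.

n = 23 per group

Cohen's d = |M₁ − M₂| / SD_pooled = |69.5 − 63.3| / 7.7 = 6.2 / 7.7 = 0.805.
For two independent groups with equal n: n = 2·((z_{α} + z_β) / d)².
z_{α} + z_β = 1.645 + 1.036 = 2.681.
n = 2 × (2.681 / 0.805)² = 2 × 3.330² = 2 × 11.09 = 22.2.
Round up to the next whole participant.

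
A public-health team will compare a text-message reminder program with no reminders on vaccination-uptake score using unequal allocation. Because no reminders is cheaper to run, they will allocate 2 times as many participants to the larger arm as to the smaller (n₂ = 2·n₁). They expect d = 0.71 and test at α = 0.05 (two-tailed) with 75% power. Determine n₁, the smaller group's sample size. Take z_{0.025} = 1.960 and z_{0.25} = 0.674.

With allocation ratio k = n₂/n₁ = 2, Var(x̄₁−x̄₂) = σ²(1/n₁ + 1/(k·n₁)) = σ²·(k+1)/(k·n₁).
So n₁ = (1 + 1/k)·((z_{α/2} + z_β)/d)² = 1.500 × (2.634/0.71)².
n₁ = 1.500 × 13.76 = 20.6.
Round up: n₁ = 21, giving n₂ = 2 × 21 = 42.

n₁ = 21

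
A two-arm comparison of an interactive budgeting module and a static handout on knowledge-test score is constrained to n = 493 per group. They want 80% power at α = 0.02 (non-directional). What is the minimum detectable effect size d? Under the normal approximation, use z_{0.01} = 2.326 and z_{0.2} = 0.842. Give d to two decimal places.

d_min ≈ 0.20

For two independent groups of n = 493 each: d_min = (z_{α/2} + z_β)·√(2/n).
z-sum = 2.326 + 0.842 = 3.168.
d_min = 3.168 × √(2/493) = 3.168 × 0.0637 = 0.202.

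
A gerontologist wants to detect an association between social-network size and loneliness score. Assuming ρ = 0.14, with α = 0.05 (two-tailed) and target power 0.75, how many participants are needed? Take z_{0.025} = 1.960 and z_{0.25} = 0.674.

Fisher's z: C = ½·ln((1+r)/(1−r)) = ½·ln(1.3256) = 0.1409.
n = ((z_{α/2} + z_β)/C)² + 3.
(1.960 + 0.674) / 0.1409 = 2.634 / 0.1409 = 18.694.
n = 18.694² + 3 = 349.47 + 3 = 352.5.
Round up.

n = 353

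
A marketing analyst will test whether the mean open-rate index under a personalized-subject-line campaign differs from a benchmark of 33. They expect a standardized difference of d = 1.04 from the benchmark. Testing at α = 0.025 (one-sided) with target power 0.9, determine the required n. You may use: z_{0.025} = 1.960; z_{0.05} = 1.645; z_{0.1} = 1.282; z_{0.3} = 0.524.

n = 10

For a one-sample test: n = ((z_{α} + z_β) / d)².
z_{α} + z_β = 1.960 + 1.282 = 3.242.
n = (3.242 / 1.04)² = 3.117² = 9.72.
Round up.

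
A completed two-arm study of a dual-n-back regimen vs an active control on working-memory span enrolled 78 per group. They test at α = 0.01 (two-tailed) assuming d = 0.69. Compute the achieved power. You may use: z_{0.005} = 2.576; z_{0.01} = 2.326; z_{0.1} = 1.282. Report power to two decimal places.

For two equal groups, power = Φ(d·√(n/2) − z_{α/2}).
d·√(n/2) = 0.69 × √(78/2) = 0.69 × 6.245 = 4.309.
z_β = 4.309 − 2.576 = 1.733.
Power = Φ(1.733) = 0.958.

power ≈ 0.96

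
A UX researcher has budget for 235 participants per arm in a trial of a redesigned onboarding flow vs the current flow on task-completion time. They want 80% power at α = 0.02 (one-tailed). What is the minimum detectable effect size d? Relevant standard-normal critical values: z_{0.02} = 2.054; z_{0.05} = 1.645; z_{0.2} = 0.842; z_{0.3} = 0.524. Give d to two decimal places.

For two independent groups of n = 235 each: d_min = (z_{α} + z_β)·√(2/n).
z-sum = 2.054 + 0.842 = 2.896.
d_min = 2.896 × √(2/235) = 2.896 × 0.0923 = 0.267.

d_min ≈ 0.27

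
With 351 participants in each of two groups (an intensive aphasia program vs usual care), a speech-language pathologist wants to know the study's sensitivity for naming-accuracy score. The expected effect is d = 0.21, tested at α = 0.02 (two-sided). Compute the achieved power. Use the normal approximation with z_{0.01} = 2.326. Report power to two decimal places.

power ≈ 0.68

For two equal groups, power = Φ(d·√(n/2) − z_{α/2}).
d·√(n/2) = 0.21 × √(351/2) = 0.21 × 13.248 = 2.782.
z_β = 2.782 − 2.326 = 0.456.
Power = Φ(0.456) = 0.676.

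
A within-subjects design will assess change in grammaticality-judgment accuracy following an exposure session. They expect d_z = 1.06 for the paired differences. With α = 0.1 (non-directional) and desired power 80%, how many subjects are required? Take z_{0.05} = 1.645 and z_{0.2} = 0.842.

n = 6 pairs

For a paired (one-sample on differences) test: n = ((z_{α/2} + z_β) / d)².
z_{α/2} + z_β = 1.645 + 0.842 = 2.487.
n = (2.487 / 1.06)² = 2.346² = 5.50.
Round up.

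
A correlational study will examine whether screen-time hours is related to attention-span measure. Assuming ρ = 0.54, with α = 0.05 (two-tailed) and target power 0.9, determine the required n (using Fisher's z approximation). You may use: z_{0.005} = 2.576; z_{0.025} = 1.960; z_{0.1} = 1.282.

n = 32

Fisher's z: C = ½·ln((1+r)/(1−r)) = ½·ln(3.3478) = 0.6042.
n = ((z_{α/2} + z_β)/C)² + 3.
(1.960 + 1.282) / 0.6042 = 3.242 / 0.6042 = 5.366.
n = 5.366² + 3 = 28.79 + 3 = 31.8.
Round up.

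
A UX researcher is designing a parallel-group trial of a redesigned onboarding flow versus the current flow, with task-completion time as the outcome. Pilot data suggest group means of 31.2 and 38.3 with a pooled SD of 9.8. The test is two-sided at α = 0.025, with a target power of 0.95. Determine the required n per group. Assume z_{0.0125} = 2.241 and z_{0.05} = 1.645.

n = 58 per group

Cohen's d = |M₁ − M₂| / SD_pooled = |31.2 − 38.3| / 9.8 = 7.1 / 9.8 = 0.724.
For two independent groups with equal n: n = 2·((z_{α/2} + z_β) / d)².
z_{α/2} + z_β = 2.241 + 1.645 = 3.886.
n = 2 × (3.886 / 0.724)² = 2 × 5.367² = 2 × 28.81 = 57.6.
Round up to the next whole participant.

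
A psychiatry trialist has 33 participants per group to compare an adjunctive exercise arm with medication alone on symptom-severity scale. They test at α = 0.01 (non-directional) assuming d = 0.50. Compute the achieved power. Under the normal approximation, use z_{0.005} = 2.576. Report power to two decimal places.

For two equal groups, power = Φ(d·√(n/2) − z_{α/2}).
d·√(n/2) = 0.50 × √(33/2) = 0.50 × 4.062 = 2.031.
z_β = 2.031 − 2.576 = -0.545.
Power = Φ(-0.545) = 0.293.

power ≈ 0.29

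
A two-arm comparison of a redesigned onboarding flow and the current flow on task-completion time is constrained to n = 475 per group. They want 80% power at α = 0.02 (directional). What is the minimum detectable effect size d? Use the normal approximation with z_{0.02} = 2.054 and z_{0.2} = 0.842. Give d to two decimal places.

d_min ≈ 0.19

For two independent groups of n = 475 each: d_min = (z_{α} + z_β)·√(2/n).
z-sum = 2.054 + 0.842 = 2.896.
d_min = 2.896 × √(2/475) = 2.896 × 0.0649 = 0.188.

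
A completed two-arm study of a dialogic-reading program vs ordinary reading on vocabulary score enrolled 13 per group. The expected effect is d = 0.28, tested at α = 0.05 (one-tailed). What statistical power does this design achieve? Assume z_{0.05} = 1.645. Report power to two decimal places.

For two equal groups, power = Φ(d·√(n/2) − z_{α}).
d·√(n/2) = 0.28 × √(13/2) = 0.28 × 2.550 = 0.714.
z_β = 0.714 − 1.645 = -0.931.
Power = Φ(-0.931) = 0.176.

power ≈ 0.18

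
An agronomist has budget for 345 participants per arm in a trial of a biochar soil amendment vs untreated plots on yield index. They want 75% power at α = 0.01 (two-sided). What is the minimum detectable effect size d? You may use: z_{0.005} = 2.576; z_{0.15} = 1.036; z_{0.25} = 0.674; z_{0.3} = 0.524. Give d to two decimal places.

d_min ≈ 0.25

For two independent groups of n = 345 each: d_min = (z_{α/2} + z_β)·√(2/n).
z-sum = 2.576 + 0.674 = 3.250.
d_min = 3.250 × √(2/345) = 3.250 × 0.0761 = 0.247.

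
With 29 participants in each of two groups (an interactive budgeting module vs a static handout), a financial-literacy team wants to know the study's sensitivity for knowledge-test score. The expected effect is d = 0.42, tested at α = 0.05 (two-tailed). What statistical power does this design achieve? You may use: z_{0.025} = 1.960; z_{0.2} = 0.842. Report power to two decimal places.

power ≈ 0.36

For two equal groups, power = Φ(d·√(n/2) − z_{α/2}).
d·√(n/2) = 0.42 × √(29/2) = 0.42 × 3.808 = 1.599.
z_β = 1.599 − 1.960 = -0.361.
Power = Φ(-0.361) = 0.359.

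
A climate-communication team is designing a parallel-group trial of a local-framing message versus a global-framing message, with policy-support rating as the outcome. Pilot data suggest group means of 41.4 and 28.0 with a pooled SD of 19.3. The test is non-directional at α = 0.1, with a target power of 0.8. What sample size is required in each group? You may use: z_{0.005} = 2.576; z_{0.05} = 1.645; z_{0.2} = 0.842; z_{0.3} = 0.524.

n = 26 per group

Cohen's d = |M₁ − M₂| / SD_pooled = |41.4 − 28.0| / 19.3 = 13.4 / 19.3 = 0.694.
For two independent groups with equal n: n = 2·((z_{α/2} + z_β) / d)².
z_{α/2} + z_β = 1.645 + 0.842 = 2.487.
n = 2 × (2.487 / 0.694)² = 2 × 3.584² = 2 × 12.84 = 25.7.
Round up to the next whole participant.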